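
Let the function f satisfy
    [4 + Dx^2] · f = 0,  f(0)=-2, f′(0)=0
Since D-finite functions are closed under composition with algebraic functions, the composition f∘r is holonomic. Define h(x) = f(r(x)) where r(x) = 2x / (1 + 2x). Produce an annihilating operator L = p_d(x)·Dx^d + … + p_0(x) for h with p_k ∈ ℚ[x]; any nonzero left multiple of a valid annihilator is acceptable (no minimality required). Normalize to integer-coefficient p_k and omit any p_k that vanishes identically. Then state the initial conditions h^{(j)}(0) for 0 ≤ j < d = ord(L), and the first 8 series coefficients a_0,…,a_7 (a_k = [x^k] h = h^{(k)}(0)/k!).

L = 16 + (4 + 24·x + 48·x^2 + 32·x^3)·Dx + (1 + 8·x + 24·x^2 + 32·x^3 + 16·x^4)·Dx^2  (order 2).
h: a_k = -2, 0, 16, -64, 512/3, -1024/3, 19712/45, 1024/5, …
ICs: h(0) = -2, h′(0) = 0.

f: a_k = -2, 0, 4, 0, -4/3, 0, 8/45, 0, …
h₀=f(r): pull back L_f along r ⇒ L₀.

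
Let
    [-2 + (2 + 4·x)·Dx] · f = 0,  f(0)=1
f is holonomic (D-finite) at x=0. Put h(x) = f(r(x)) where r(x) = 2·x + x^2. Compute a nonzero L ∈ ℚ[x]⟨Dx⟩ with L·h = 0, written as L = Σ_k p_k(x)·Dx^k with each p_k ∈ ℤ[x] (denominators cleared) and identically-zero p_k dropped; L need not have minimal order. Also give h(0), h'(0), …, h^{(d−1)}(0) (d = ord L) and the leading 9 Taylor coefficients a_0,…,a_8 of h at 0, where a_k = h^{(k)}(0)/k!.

L = (-2 - 2·x) + (1 + 4·x + 2·x^2)·Dx  (order 1).
h: a_k = 1, 2, -1, 2, -9/2, 11, -57/2, 77, -1717/8, …
ICs: h(0) = 1.

f: a_k = 1, 1, -1/2, 1/2, -5/8, 7/8, -21/16, 33/16, -429/128, …
L₀ from L_f via x↦r, Dx↦r'^{-1}Dx.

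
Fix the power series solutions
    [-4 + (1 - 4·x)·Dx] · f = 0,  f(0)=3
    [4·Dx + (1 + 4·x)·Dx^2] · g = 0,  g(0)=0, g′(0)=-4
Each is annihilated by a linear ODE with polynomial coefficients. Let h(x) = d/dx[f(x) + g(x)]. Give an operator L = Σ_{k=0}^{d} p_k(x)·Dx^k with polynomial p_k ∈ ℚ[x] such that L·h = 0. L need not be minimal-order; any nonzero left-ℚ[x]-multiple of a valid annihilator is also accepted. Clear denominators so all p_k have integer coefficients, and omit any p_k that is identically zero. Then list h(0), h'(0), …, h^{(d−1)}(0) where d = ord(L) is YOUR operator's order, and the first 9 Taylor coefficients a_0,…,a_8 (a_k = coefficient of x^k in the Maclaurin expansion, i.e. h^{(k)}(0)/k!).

L = (160 + 128·x) + (16 + 256·x + 256·x^2)·Dx + (-3 - 4·x + 48·x^2 + 64·x^3)·Dx^2  (order 2).
h: a_k = 8, 112, 512, 3328, 14336, 77824, 327680, 1638400, 6815744, …
ICs: h(0) = 8, h′(0) = 112.

f: a_k = 3, 12, 48, 192, 768, 3072, 12288, 49152, 196608, …
g: a_k = 0, -4, 8, -64/3, 64, -1024/5, 2048/3, -16384/7, 8192, …
f+g: L₀ = lclm(L_f,L_g), ord ≤ 1+2.
h=h₀': d/dx-closure on L₀ ⇒ L.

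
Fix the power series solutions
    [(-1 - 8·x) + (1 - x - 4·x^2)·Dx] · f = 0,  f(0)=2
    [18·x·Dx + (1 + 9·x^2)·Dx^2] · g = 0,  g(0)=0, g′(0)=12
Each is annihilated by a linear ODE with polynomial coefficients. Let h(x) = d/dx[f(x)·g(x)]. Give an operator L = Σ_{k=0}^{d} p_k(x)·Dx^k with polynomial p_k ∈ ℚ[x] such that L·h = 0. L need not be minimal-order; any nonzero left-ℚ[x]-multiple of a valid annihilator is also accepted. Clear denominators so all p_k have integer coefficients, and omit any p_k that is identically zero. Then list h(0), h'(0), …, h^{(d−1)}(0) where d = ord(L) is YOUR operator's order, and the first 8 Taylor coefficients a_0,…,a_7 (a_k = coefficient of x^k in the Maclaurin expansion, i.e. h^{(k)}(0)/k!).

f: a_k = 2, 2, 10, 18, 58, 130, 362, 882, …
g: a_k = 0, 12, 0, -36, 0, 972/5, 0, -8748/7, …
Sym-product of L_f,L_g gives L₀ (≤ ord 2).
Differentiate: ansatz ord ≤ ord L₀ ⇒ L.
L = (6 + 5022·x^2 + 7776·x^3 + 46656·x^4) + (21 + 186·x + 297·x^2 + 1710·x^3 + 7776·x^4 + 31104·x^5)·Dx + (-4 - 5·x - 119·x^2 + 99·x^3 - 315·x^4 + 1296·x^5 + 3888·x^6)·Dx^2  (order 2).
h: a_k = 24, 48, 144, 576, 3624, 39024/5, 11904, 1933056/35, …
ICs: h(0) = 24, h′(0) = 48.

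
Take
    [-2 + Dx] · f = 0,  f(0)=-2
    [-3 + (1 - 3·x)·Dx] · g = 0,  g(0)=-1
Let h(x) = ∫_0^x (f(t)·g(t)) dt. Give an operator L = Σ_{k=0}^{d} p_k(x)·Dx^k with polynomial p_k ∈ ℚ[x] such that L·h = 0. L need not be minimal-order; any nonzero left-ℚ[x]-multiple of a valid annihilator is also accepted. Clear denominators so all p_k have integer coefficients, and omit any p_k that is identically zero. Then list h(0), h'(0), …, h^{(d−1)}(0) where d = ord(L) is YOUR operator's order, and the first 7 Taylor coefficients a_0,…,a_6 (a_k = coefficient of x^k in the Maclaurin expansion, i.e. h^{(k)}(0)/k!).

L = (5 - 6·x)·Dx + (-1 + 3·x)·Dx^2  (order 2).
h: a_k = 0, 2, 5, 34/3, 157/6, 946/15, 7099/45, …
ICs: h(0) = 0, h′(0) = 2.

f: a_k = -2, -4, -4, -8/3, -4/3, -8/15, -8/45, …
g: a_k = -1, -3, -9, -27, -81, -243, -729, …
h₀=f·g: eliminate ⇒ L₀, order ≤ 1·1.
h=∫h₀ ⇒ L = L₀·Dx.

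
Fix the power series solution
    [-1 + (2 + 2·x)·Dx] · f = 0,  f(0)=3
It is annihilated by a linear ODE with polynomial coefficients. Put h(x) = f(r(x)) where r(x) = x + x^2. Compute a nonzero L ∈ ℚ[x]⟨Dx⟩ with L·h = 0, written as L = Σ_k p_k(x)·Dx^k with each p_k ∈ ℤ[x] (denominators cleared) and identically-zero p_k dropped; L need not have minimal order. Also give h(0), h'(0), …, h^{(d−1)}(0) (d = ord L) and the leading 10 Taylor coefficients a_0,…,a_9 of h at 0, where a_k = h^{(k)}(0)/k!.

f: a_k = 3, 3/2, -3/8, 3/16, -15/128, 21/256, -63/1024, 99/2048, -1287/32768, 2145/65536, …
h₀=f(r): pull back L_f along r ⇒ L₀.
L = (-1 - 2·x) + (2 + 2·x + 2·x^2)·Dx  (order 1).
h: a_k = 3, 3/2, 9/8, -9/16, 9/128, 45/256, -171/1024, 63/2048, 2601/32768, -5679/65536, …
ICs: h(0) = 3.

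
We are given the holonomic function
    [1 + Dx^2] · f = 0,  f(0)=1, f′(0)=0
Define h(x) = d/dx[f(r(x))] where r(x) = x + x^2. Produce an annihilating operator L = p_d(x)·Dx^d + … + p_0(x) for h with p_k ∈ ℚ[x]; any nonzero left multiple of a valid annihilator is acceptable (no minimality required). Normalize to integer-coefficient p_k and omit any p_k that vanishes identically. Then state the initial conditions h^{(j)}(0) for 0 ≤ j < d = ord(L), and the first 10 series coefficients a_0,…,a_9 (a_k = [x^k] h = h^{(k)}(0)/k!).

f: a_k = 1, 0, -1/2, 0, 1/24, 0, -1/720, 0, 1/40320, 0, …
f∘r: x↦r, Dx↦Dx/r' in L_f ⇒ L₀.
Derive L from L₀ (diff closure).
L = (13 + 8·x + 24·x^2 + 32·x^3 + 16·x^4) + (-6 - 12·x)·Dx + (1 + 4·x + 4·x^2)·Dx^2  (order 2).
h: a_k = 0, -1, -3, -11/6, 5/6, 179/120, 133/120, 841/5040, -139/560, -73081/362880, …
ICs: h(0) = 0, h′(0) = -1.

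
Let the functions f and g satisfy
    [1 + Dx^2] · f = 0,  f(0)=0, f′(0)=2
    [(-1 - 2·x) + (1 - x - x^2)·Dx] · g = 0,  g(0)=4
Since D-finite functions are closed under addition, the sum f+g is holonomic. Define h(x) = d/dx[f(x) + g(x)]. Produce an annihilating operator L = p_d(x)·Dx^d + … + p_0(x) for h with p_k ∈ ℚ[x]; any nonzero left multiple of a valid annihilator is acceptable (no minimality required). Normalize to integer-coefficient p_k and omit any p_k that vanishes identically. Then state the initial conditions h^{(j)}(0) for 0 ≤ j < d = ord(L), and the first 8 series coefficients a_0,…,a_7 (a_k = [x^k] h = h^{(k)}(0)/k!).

L = (124 + 358·x + 470·x^2 + 230·x^3 + 130·x^4 + 18·x^5 + 6·x^6) + (-19 - 29·x + 36·x^2 + 55·x^3 + 50·x^4 + 27·x^5 + 7·x^6 + 2·x^7)·Dx + (124 + 358·x + 470·x^2 + 230·x^3 + 130·x^4 + 18·x^5 + 6·x^6)·Dx^2 + (-19 - 29·x + 36·x^2 + 55·x^3 + 50·x^4 + 27·x^5 + 7·x^6 + 2·x^7)·Dx^3  (order 3).
h: a_k = 6, 16, 35, 80, 1921/12, 312, 211679/360, 1088, …
ICs: h(0) = 6, h′(0) = 16, h′′(0) = 70.

f: a_k = 0, 2, 0, -1/3, 0, 1/60, 0, -1/2520, …
g: a_k = 4, 4, 8, 12, 20, 32, 52, 84, …
L₀ := lclm(L_f,L_g); ord L₀ ≤ 2+1.
Derive L from L₀ (diff closure).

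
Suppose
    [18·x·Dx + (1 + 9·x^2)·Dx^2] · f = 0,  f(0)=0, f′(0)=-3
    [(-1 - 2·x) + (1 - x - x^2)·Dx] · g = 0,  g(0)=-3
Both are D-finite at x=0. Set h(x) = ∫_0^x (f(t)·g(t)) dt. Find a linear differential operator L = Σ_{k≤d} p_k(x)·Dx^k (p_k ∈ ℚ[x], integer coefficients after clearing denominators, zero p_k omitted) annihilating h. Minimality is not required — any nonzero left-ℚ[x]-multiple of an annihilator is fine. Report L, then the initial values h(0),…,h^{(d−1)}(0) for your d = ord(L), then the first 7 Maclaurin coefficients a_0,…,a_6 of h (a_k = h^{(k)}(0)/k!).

L = (2 + 18·x + 54·x^2)·Dx + (2 - 14·x + 36·x^2 + 54·x^3)·Dx^2 + (-1 + x - 8·x^2 + 9·x^3 + 9·x^4)·Dx^3  (order 3).
h: a_k = 0, 0, 9/2, 3, -9/4, 0, 114/5, …
ICs: h(0) = 0, h′(0) = 0, h′′(0) = 9.

f: a_k = 0, -3, 0, 9, 0, -243/5, 0, …
g: a_k = -3, -3, -6, -9, -15, -24, -39, …
Product ⇒ symmetric product L₀, ord ≤ 2.
h=∫h₀ ⇒ L = L₀·Dx.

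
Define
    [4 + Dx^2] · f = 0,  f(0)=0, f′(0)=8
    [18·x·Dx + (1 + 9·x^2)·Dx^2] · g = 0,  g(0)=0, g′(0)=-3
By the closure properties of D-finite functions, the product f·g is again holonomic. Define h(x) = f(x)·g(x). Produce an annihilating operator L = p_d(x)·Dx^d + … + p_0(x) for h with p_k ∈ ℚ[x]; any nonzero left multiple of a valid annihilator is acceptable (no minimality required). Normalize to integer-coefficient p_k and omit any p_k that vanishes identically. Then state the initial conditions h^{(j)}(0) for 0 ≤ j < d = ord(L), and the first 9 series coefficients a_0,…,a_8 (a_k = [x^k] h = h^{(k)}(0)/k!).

f: a_k = 0, 8, 0, -16/3, 0, 16/15, 0, -32/315, 0, …
g: a_k = 0, -3, 0, 9, 0, -243/5, 0, 2187/7, 0, …
Product ⇒ symmetric product L₀, ord ≤ 4.
L = (2080 + 50256·x^2 + 89424·x^4 + 186624·x^6 + 419904·x^8) + (3168·x + 38880·x^3 + 139968·x^5 + 419904·x^7)·Dx + (572 + 13788·x^2 + 33048·x^4 + 93312·x^6 + 209952·x^8)·Dx^2 + (792·x + 9720·x^3 + 34992·x^5 + 104976·x^7)·Dx^3 + (13 + 306·x^2 + 2673·x^4 + 11664·x^6 + 26244·x^8)·Dx^4  (order 4).
h: a_k = 0, 0, -24, 0, 88, 0, -440, 0, 41528/15, …
ICs: h(0) = 0, h′(0) = 0, h′′(0) = -48, h′′′(0) = 0.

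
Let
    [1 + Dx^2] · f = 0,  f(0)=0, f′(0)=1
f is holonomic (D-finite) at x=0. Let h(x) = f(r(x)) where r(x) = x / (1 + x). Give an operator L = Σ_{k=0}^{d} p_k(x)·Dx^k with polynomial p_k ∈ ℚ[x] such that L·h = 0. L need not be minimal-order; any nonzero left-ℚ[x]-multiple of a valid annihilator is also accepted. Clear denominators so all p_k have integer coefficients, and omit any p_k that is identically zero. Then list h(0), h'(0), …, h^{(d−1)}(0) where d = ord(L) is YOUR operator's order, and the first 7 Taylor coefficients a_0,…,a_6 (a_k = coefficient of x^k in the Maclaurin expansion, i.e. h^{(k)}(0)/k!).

L = 1 + (2 + 6·x + 6·x^2 + 2·x^3)·Dx + (1 + 4·x + 6·x^2 + 4·x^3 + x^4)·Dx^2  (order 2).
h: a_k = 0, 1, -1, 5/6, -1/2, 1/120, 5/8, …
ICs: h(0) = 0, h′(0) = 1.

f: a_k = 0, 1, 0, -1/6, 0, 1/120, 0, …
Substitute x→r, Dx→(1/r')Dx; clear ⇒ L₀.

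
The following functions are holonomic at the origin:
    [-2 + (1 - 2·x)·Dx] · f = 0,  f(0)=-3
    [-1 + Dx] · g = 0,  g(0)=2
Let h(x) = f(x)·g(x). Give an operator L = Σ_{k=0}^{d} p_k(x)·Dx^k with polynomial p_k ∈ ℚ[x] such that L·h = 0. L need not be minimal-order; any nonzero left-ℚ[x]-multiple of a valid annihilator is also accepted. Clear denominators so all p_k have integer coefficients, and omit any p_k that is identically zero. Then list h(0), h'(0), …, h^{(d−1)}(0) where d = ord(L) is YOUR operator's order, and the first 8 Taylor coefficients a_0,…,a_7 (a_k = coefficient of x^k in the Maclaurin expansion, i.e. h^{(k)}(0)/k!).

L = (3 - 2·x) + (-1 + 2·x)·Dx  (order 1).
h: a_k = -6, -18, -39, -79, -633/4, -6331/20, -75973/120, -354541/280, …
ICs: h(0) = -6.

f: a_k = -3, -6, -12, -24, -48, -96, -192, -384, …
g: a_k = 2, 2, 1, 1/3, 1/12, 1/60, 1/360, 1/2520, …
h₀=f·g: eliminate ⇒ L₀, order ≤ 1·1.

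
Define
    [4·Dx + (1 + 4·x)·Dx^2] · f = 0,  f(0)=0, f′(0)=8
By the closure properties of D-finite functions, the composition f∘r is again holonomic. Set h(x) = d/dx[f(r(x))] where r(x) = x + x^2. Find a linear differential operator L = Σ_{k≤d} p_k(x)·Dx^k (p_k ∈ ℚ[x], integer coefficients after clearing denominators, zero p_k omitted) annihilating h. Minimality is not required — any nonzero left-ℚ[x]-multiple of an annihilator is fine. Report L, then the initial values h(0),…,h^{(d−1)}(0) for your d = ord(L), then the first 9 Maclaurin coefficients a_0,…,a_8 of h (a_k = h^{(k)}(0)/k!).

L = 2 + (1 + 2·x)·Dx  (order 1).
h: a_k = 8, -16, 32, -64, 128, -256, 512, -1024, 2048, …
ICs: h(0) = 8.

f: a_k = 0, 8, -16, 128/3, -128, 2048/5, -4096/3, 32768/7, -16384, …
h₀=f(r): pull back L_f along r ⇒ L₀.
Derive L from L₀ (diff closure).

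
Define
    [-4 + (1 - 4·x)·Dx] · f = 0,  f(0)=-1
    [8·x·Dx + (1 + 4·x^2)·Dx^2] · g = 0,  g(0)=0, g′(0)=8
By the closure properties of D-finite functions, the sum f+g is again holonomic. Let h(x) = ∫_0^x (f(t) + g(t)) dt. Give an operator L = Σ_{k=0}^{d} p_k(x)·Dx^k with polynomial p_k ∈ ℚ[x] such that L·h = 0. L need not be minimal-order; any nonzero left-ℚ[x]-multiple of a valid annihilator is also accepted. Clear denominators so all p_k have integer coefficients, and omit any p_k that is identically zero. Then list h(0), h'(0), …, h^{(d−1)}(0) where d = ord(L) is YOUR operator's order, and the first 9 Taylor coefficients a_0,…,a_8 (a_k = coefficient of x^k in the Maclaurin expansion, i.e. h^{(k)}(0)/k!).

f: a_k = -1, -4, -16, -64, -256, -1024, -4096, -16384, -65536, …
g: a_k = 0, 8, 0, -32/3, 0, 128/5, 0, -512/7, 0, …
f+g: L₀ = lclm(L_f,L_g), ord ≤ 1+2.
h=∫₀ˣh₀: take L = L₀·Dx.
L = (-8 + 128·x + 96·x^2)·Dx^2 + (13 - 8·x + 100·x^2 + 96·x^3)·Dx^3 + (-1 + 3·x + 12·x^3 + 16·x^4)·Dx^4  (order 4).
h: a_k = 0, -1, 2, -16/3, -56/3, -256/5, -832/5, -4096/7, -14400/7, …
ICs: h(0) = 0, h′(0) = -1, h′′(0) = 4, h′′′(0) = -32.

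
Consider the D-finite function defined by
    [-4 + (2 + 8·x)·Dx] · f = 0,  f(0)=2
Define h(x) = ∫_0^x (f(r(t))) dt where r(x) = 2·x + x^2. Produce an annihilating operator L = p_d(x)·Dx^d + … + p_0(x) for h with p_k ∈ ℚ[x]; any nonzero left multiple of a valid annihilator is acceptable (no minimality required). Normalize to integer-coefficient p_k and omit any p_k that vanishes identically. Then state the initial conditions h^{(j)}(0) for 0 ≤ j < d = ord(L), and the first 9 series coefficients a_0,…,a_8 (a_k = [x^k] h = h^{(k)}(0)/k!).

L = (-4 - 4·x)·Dx + (1 + 8·x + 4·x^2)·Dx^2  (order 2).
h: a_k = 0, 2, 4, -4, 12, -228/5, 200, -6744/7, 4956, …
ICs: h(0) = 0, h′(0) = 2.

f: a_k = 2, 4, -4, 8, -20, 56, -168, 528, -1716, …
Substitute x→r, Dx→(1/r')Dx; clear ⇒ L₀.
∫: right-multiply L₀ by Dx.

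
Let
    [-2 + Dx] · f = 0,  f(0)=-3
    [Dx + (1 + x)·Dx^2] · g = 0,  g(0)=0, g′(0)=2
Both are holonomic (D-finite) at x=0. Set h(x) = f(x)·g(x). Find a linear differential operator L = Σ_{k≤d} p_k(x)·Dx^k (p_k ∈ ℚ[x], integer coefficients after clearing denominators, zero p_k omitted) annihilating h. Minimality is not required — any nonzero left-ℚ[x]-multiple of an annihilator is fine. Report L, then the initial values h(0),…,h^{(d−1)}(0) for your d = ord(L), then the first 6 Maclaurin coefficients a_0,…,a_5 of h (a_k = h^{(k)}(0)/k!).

L = (2 + 4·x) + (-3 - 4·x)·Dx + (1 + x)·Dx^2  (order 2).
h: a_k = 0, -6, -9, -8, -9/2, -11/5, …
ICs: h(0) = 0, h′(0) = -6.

f: a_k = -3, -6, -6, -4, -2, -4/5, …
g: a_k = 0, 2, -1, 2/3, -1/2, 2/5, …
h₀=f·g: eliminate ⇒ L₀, order ≤ 1·2.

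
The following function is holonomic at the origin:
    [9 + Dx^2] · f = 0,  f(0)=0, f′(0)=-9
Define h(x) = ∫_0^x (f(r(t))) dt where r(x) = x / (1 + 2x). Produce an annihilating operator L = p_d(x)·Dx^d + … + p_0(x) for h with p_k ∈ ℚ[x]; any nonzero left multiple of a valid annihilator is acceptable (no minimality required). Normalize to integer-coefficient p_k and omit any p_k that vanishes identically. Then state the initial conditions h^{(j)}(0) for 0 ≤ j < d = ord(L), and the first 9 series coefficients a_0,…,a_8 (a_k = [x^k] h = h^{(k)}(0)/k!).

f: a_k = 0, -9, 0, 27/2, 0, -243/40, 0, 729/560, 0, …
Change of var in L_f (x↦r) gives L₀.
∫: right-multiply L₀ by Dx.
L = 9·Dx + (4 + 24·x + 48·x^2 + 32·x^3)·Dx^2 + (1 + 8·x + 24·x^2 + 32·x^3 + 16·x^4)·Dx^3  (order 3).
h: a_k = 0, 0, -9/2, 6, -45/8, -9/5, 2319/80, -2925/28, 1288449/4480, …
ICs: h(0) = 0, h′(0) = 0, h′′(0) = -9.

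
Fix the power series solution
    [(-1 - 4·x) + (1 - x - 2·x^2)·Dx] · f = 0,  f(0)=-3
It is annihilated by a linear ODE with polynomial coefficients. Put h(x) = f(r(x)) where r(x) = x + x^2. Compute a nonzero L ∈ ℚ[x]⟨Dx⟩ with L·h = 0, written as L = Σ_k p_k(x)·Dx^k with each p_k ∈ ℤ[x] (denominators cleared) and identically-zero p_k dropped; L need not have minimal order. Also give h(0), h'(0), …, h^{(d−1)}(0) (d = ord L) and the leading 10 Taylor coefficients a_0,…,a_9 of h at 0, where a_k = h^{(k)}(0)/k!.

L = (1 + 6·x + 12·x^2 + 8·x^3) + (-1 + x + 3·x^2 + 4·x^3 + 2·x^4)·Dx  (order 1).
h: a_k = -3, -3, -12, -33, -87, -240, -657, -1791, -4896, -13377, …
ICs: h(0) = -3.

f: a_k = -3, -3, -9, -15, -33, -63, -129, -255, -513, -1023, …
L₀ from L_f via x↦r, Dx↦r'^{-1}Dx.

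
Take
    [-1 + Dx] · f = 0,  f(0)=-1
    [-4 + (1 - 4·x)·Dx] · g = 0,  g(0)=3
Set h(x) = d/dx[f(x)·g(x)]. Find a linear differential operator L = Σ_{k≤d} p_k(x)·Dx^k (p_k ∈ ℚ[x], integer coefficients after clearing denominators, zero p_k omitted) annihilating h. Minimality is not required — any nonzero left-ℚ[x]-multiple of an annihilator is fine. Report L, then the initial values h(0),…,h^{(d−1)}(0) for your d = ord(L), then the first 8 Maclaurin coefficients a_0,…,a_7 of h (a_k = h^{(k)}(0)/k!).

f: a_k = -1, -1, -1/2, -1/6, -1/24, -1/120, -1/720, -1/5040, …
g: a_k = 3, 12, 48, 192, 768, 3072, 12288, 49152, …
f·g: L₀ = L_f ⊗_s L_g, ord ≤ 1·1.
h=h₀': d/dx-closure on L₀ ⇒ L.
L = (41 - 40·x + 16·x^2) + (-5 + 24·x - 16·x^2)·Dx  (order 1).
h: a_k = -15, -123, -1479/2, -7889/2, -157781/8, -757349/8, -106028861/240, -3392923553/1680, …
ICs: h(0) = -15.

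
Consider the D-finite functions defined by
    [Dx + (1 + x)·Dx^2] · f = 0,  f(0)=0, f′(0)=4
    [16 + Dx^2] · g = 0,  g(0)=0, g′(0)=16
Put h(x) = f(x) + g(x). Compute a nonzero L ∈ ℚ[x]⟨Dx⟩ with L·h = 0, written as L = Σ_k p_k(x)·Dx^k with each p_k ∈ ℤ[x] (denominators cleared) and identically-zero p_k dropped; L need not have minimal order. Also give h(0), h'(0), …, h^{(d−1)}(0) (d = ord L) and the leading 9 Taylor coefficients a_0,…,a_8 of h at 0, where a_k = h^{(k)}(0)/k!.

f: a_k = 0, 4, -2, 4/3, -1, 4/5, -2/3, 4/7, -1/2, …
g: a_k = 0, 16, 0, -128/3, 0, 512/15, 0, -4096/315, 0, …
L₀ := lclm(L_f,L_g); ord L₀ ≤ 2+2.
L = (176 + 256·x + 128·x^2)·Dx + (144 + 400·x + 384·x^2 + 128·x^3)·Dx^2 + (11 + 16·x + 8·x^2)·Dx^3 + (9 + 25·x + 24·x^2 + 8·x^3)·Dx^4  (order 4).
h: a_k = 0, 20, -2, -124/3, -1, 524/15, -2/3, -3916/315, -1/2, …
ICs: h(0) = 0, h′(0) = 20, h′′(0) = -4, h′′′(0) = -248.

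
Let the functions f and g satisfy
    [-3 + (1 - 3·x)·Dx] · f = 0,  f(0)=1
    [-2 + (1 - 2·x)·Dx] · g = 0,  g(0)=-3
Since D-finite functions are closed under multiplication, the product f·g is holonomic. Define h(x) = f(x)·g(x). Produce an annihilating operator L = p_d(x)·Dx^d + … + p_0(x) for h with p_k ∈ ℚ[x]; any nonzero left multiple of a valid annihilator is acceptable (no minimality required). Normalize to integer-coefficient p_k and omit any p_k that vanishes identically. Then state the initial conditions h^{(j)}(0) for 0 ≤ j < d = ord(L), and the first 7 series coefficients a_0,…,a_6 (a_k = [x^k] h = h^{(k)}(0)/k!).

f: a_k = 1, 3, 9, 27, 81, 243, 729, …
g: a_k = -3, -6, -12, -24, -48, -96, -192, …
Sym-product of L_f,L_g gives L₀ (≤ ord 1).
L = (-5 + 12·x) + (1 - 5·x + 6·x^2)·Dx  (order 1).
h: a_k = -3, -15, -57, -195, -633, -1995, -6177, …
ICs: h(0) = -3.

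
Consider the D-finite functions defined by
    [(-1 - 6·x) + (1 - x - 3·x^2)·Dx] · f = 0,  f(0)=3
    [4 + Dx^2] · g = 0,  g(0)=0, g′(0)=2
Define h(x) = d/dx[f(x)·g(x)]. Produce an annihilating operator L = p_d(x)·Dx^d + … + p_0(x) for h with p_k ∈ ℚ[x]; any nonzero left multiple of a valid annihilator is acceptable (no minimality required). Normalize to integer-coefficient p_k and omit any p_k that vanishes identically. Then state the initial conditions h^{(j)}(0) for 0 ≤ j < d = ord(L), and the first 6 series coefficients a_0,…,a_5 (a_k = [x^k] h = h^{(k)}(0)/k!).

f: a_k = 3, 3, 12, 21, 57, 120, …
g: a_k = 0, 2, 0, -4/3, 0, 4/15, …
L₀ := L_f ⊗_s L_g (sym. prod.), ord ≤ 2.
h₀' ⇒ L via d/dx closure of L₀.
L = (10 - 16·x - 40·x^2 + 48·x^3 + 72·x^4) + (5 + 34·x + 36·x^2 + 72·x^3)·Dx + (-1 - x - x^2 + 12·x^3 + 18·x^4)·Dx^2  (order 2).
h: a_k = 6, 12, 60, 152, 494, 6384/5, …
ICs: h(0) = 6, h′(0) = 12.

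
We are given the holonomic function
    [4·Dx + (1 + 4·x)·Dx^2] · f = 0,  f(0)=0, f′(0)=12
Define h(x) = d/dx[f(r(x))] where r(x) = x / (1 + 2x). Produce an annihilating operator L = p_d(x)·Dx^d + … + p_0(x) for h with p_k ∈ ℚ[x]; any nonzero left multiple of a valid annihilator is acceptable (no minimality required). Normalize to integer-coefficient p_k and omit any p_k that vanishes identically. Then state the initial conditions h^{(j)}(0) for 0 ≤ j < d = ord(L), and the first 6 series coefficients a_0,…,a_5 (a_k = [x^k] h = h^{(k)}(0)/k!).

f: a_k = 0, 12, -24, 64, -192, 3072/5, …
h₀=f(r): pull back L_f along r ⇒ L₀.
Derive L from L₀ (diff closure).
L = (8 + 24·x) + (1 + 8·x + 12·x^2)·Dx  (order 1).
h: a_k = 12, -96, 624, -3840, 23232, -139776, …
ICs: h(0) = 12.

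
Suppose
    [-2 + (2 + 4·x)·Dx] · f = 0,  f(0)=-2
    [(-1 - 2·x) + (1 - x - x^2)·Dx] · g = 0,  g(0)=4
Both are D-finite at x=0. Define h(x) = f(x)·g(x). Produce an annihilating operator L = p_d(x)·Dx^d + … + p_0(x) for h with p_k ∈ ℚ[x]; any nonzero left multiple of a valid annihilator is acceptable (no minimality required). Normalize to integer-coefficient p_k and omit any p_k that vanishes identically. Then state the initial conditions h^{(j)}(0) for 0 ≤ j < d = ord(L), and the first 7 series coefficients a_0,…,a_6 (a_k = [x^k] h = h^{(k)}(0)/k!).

f: a_k = -2, -2, 1, -1, 5/4, -7/4, 21/8, …
g: a_k = 4, 4, 8, 12, 20, 32, 52, …
Product ⇒ symmetric product L₀, ord ≤ 1.
L = (2 + 3·x + 3·x^2) + (-1 - x + 3·x^2 + 2·x^3)·Dx  (order 1).
h: a_k = -8, -16, -20, -40, -55, -102, -293/2, …
ICs: h(0) = -8.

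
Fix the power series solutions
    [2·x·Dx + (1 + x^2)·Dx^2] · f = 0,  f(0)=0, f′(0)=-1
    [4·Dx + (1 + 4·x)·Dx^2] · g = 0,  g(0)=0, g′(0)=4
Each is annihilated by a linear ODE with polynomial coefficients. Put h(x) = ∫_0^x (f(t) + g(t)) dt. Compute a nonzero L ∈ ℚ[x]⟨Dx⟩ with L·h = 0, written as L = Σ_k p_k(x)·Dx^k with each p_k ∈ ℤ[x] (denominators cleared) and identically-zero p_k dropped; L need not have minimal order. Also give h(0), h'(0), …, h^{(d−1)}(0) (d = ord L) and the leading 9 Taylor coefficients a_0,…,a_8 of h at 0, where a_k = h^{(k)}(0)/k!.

f: a_k = 0, -1, 0, 1/3, 0, -1/5, 0, 1/7, 0, …
g: a_k = 0, 4, -8, 64/3, -64, 1024/5, -2048/3, 16384/7, -8192, …
f+g: L₀ = lclm(L_f,L_g), ord ≤ 2+2.
h=∫₀ˣh₀: take L = L₀·Dx.
L = (-4 - 48·x + 12·x^2 + 16·x^3)·Dx^2 + (-17 - 8·x - 45·x^2 + 24·x^3 + 32·x^4)·Dx^3 + (-2 - 7·x + 4·x^2 + x^3 + 6·x^4 + 8·x^5)·Dx^4  (order 4).
h: a_k = 0, 0, 3/2, -8/3, 65/12, -64/5, 341/10, -2048/21, 16385/56, …
ICs: h(0) = 0, h′(0) = 0, h′′(0) = 3, h′′′(0) = -16.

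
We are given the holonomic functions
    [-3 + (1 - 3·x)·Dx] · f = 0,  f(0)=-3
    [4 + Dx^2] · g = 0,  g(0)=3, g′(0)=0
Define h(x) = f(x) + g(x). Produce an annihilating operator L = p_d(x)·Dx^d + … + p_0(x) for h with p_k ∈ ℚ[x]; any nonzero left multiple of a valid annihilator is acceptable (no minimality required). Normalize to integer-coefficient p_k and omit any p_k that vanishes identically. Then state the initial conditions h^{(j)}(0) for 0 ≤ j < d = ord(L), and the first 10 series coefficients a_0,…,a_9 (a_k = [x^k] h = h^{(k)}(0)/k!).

L = (348 - 144·x + 216·x^2) + (-44 + 180·x - 216·x^2 + 216·x^3)·Dx + (87 - 36·x + 54·x^2)·Dx^2 + (-11 + 45·x - 54·x^2 + 54·x^3)·Dx^3  (order 3).
h: a_k = 0, -9, -33, -81, -241, -729, -32809/15, -6561, -2066713/105, -59049, …
ICs: h(0) = 0, h′(0) = -9, h′′(0) = -66.

f: a_k = -3, -9, -27, -81, -243, -729, -2187, -6561, -19683, -59049, …
g: a_k = 3, 0, -6, 0, 2, 0, -4/15, 0, 2/105, 0, …
h₀=f+g: left-lcm gives L₀, ord ≤ 3.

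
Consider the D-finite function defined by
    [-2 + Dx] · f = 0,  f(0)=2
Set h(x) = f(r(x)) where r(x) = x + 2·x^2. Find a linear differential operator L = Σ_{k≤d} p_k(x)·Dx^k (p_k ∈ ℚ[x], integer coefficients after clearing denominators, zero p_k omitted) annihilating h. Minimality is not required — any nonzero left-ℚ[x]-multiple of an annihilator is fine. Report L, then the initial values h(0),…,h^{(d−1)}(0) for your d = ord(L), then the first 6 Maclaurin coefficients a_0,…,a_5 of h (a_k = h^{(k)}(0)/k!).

f: a_k = 2, 4, 4, 8/3, 4/3, 8/15, …
f∘r: x↦r, Dx↦Dx/r' in L_f ⇒ L₀.
L = (-2 - 8·x) + Dx  (order 1).
h: a_k = 2, 4, 12, 56/3, 100/3, 216/5, …
ICs: h(0) = 2.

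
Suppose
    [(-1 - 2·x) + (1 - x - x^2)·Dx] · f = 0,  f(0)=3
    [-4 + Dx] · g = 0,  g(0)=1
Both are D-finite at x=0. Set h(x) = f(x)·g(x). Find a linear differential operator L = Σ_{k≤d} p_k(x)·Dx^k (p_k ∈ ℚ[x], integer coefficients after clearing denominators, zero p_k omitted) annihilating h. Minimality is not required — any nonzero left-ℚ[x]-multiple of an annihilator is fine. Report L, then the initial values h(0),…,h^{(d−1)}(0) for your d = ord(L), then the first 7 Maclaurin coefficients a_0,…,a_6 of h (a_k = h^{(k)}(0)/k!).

L = (5 - 2·x - 4·x^2) + (-1 + x + x^2)·Dx  (order 1).
h: a_k = 3, 15, 42, 89, 163, 1388/5, 1373/3, …
ICs: h(0) = 3.

f: a_k = 3, 3, 6, 9, 15, 24, 39, …
g: a_k = 1, 4, 8, 32/3, 32/3, 128/15, 256/45, …
Sym-product of L_f,L_g gives L₀ (≤ ord 1).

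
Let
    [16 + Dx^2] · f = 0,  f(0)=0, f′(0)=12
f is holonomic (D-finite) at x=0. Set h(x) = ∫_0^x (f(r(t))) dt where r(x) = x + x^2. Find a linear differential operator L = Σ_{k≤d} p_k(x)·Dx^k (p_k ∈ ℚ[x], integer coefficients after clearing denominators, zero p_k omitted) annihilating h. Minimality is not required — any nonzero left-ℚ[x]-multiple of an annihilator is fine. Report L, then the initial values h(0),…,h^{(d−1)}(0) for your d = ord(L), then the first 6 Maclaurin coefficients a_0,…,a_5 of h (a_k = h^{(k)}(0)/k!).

L = (16 + 96·x + 192·x^2 + 128·x^3)·Dx - 2·Dx^2 + (1 + 2·x)·Dx^3  (order 3).
h: a_k = 0, 0, 6, 4, -8, -96/5, …
ICs: h(0) = 0, h′(0) = 0, h′′(0) = 12.

f: a_k = 0, 12, 0, -32, 0, 128/5, …
h₀=f(r): pull back L_f along r ⇒ L₀.
Integrate: L := L₀·Dx.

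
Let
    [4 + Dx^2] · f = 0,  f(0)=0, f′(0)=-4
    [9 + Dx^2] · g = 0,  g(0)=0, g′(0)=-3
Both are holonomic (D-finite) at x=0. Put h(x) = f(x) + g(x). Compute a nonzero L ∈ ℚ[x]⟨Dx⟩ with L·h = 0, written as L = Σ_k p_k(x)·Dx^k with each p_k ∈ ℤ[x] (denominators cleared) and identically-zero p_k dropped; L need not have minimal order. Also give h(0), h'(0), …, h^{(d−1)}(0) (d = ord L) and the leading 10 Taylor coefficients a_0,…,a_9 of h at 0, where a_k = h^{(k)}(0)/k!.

f: a_k = 0, -4, 0, 8/3, 0, -8/15, 0, 16/315, 0, -8/2835, …
g: a_k = 0, -3, 0, 9/2, 0, -81/40, 0, 243/560, 0, -243/4480, …
Sum ⇒ L₀ = lclm(L_f,L_g) in ℚ(x)⟨Dx⟩.
L = 36 + 13·Dx^2 + Dx^4  (order 4).
h: a_k = 0, -7, 0, 43/6, 0, -307/120, 0, 349/720, 0, -20707/362880, …
ICs: h(0) = 0, h′(0) = -7, h′′(0) = 0, h′′′(0) = 43.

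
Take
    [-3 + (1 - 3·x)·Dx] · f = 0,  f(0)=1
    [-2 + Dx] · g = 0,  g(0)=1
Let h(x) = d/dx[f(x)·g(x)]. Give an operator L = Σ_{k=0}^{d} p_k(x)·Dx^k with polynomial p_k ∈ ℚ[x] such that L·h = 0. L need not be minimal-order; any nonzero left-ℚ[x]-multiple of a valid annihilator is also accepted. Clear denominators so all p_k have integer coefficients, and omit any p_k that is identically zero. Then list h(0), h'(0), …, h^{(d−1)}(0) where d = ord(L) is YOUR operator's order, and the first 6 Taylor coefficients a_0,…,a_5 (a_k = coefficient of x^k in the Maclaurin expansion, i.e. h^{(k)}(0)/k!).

L = (34 - 60·x + 36·x^2) + (-5 + 21·x - 18·x^2)·Dx  (order 1).
h: a_k = 5, 34, 157, 1892/3, 7099/3, 25558/3, …
ICs: h(0) = 5.

f: a_k = 1, 3, 9, 27, 81, 243, …
g: a_k = 1, 2, 2, 4/3, 2/3, 4/15, …
Product ⇒ symmetric product L₀, ord ≤ 1.
Differentiate: ansatz ord ≤ ord L₀ ⇒ L.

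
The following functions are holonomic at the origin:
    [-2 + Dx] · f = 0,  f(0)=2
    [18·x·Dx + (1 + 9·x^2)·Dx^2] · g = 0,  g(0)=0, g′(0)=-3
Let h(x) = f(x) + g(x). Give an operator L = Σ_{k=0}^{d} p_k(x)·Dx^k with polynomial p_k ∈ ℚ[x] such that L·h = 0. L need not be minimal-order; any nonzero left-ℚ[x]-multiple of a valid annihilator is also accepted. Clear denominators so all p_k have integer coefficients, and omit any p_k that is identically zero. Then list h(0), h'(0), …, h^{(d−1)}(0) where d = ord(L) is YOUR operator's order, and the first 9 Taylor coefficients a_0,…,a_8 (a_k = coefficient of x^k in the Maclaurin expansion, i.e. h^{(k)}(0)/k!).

f: a_k = 2, 4, 4, 8/3, 4/3, 8/15, 8/45, 16/315, 4/315, …
g: a_k = 0, -3, 0, 9, 0, -243/5, 0, 2187/7, 0, …
L₀ := lclm(L_f,L_g); ord L₀ ≤ 1+2.
L = (18 - 36·x - 486·x^2 - 324·x^3)·Dx + (-11 + 207·x^2 - 162·x^4)·Dx^2 + (1 + 9·x + 18·x^2 + 81·x^3 + 81·x^4)·Dx^3  (order 3).
h: a_k = 2, 1, 4, 35/3, 4/3, -721/15, 8/45, 98431/315, 4/315, …
ICs: h(0) = 2, h′(0) = 1, h′′(0) = 8.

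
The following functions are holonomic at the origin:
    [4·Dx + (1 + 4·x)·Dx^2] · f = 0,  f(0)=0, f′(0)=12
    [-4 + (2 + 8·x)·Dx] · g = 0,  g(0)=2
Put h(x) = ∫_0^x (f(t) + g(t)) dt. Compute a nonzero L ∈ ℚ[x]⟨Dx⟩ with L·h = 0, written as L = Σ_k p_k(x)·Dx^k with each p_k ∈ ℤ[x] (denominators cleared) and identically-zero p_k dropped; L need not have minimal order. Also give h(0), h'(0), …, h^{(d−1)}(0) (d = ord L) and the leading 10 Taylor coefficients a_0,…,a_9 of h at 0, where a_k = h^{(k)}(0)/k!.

f: a_k = 0, 12, -24, 64, -192, 3072/5, -2048, 49152/7, -24576, 262144/3, …
g: a_k = 2, 4, -4, 8, -20, 56, -168, 528, -1716, 5720, …
Sum ⇒ L₀ = lclm(L_f,L_g) in ℚ(x)⟨Dx⟩.
Integrate: L := L₀·Dx.
L = 8·Dx^2 + (10 + 40·x)·Dx^3 + (1 + 8·x + 16·x^2)·Dx^4  (order 4).
h: a_k = 0, 2, 8, -28/3, 18, -212/5, 1676/15, -2216/7, 6606/7, -8764/3, …
ICs: h(0) = 0, h′(0) = 2, h′′(0) = 16, h′′′(0) = -56.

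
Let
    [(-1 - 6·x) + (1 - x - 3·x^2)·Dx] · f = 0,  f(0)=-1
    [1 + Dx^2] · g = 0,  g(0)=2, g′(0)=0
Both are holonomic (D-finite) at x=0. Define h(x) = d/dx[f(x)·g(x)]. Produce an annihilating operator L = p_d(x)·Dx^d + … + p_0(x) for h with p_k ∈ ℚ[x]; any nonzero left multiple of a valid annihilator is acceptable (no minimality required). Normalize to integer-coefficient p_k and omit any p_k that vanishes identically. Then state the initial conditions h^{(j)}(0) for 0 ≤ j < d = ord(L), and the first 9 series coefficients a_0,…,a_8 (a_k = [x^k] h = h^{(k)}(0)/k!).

f: a_k = -1, -1, -4, -7, -19, -40, -97, -217, -508, …
g: a_k = 2, 0, -1, 0, 1/12, 0, -1/360, 0, 1/20160, …
Sym-product of L_f,L_g gives L₀ (≤ ord 2).
h=h₀': d/dx-closure on L₀ ⇒ L.
L = (83 - 2·x - 5·x^2 + 6·x^3 + 9·x^4) + (16 + 98·x + 18·x^2 + 36·x^3)·Dx + (-5 + 4·x + 13·x^2 + 6·x^3 + 9·x^4)·Dx^2  (order 2).
h: a_k = -2, -14, -39, -409/3, -4385/12, -63119/60, -994343/360, -18558737/2520, -42422969/2240, …
ICs: h(0) = -2, h′(0) = -14.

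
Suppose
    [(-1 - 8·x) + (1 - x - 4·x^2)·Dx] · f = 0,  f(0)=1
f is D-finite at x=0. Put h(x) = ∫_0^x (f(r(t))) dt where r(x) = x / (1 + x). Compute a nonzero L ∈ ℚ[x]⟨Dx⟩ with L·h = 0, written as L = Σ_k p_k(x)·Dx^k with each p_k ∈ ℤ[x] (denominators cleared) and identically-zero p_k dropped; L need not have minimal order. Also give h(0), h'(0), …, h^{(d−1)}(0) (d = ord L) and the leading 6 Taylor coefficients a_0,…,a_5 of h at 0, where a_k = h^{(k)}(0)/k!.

f: a_k = 1, 1, 5, 9, 29, 65, …
L₀ from L_f via x↦r, Dx↦r'^{-1}Dx.
Integrate: L := L₀·Dx.
L = (1 + 9·x)·Dx + (-1 - 2·x + 3·x^2 + 4·x^3)·Dx^2  (order 2).
h: a_k = 0, 1, 1/2, 4/3, 0, 16/5, …
ICs: h(0) = 0, h′(0) = 1.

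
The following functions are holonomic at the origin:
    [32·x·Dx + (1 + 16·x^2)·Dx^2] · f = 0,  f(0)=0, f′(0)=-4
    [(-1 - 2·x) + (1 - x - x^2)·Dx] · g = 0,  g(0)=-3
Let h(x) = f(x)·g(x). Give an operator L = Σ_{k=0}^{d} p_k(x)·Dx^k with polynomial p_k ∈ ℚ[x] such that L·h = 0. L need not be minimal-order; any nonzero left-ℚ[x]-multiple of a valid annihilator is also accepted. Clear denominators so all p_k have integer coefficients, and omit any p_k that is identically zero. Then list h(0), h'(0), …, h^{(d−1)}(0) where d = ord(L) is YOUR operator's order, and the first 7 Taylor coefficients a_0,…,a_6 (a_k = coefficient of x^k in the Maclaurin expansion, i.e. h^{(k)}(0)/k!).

f: a_k = 0, -4, 0, 64/3, 0, -1024/5, 0, …
g: a_k = -3, -3, -6, -9, -15, -24, -39, …
L₀ := L_f ⊗_s L_g (sym. prod.), ord ≤ 2.
L = (2 + 32·x + 96·x^2) + (2 - 28·x + 64·x^2 + 96·x^3)·Dx + (-1 + x - 15·x^2 + 16·x^3 + 16·x^4)·Dx^2  (order 2).
h: a_k = 0, 12, 12, -40, -28, 2732/5, 2592/5, …
ICs: h(0) = 0, h′(0) = 12.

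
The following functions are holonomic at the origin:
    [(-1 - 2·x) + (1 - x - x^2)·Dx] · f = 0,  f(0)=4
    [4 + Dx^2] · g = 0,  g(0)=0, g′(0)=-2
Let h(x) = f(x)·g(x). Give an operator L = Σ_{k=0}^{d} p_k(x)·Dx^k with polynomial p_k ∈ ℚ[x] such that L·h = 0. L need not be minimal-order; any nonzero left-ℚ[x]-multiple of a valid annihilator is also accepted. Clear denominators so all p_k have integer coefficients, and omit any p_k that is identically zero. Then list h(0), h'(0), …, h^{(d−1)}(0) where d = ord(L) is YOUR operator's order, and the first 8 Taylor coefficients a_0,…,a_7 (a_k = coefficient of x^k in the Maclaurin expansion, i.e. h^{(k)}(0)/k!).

f: a_k = 4, 4, 8, 12, 20, 32, 52, 84, …
g: a_k = 0, -2, 0, 4/3, 0, -4/15, 0, 8/315, …
L₀ := L_f ⊗_s L_g (sym. prod.), ord ≤ 2.
L = (-2 + 4·x + 4·x^2) + (2 + 4·x)·Dx + (-1 + x + x^2)·Dx^2  (order 2).
h: a_k = 0, -8, -8, -32/3, -56/3, -152/5, -736/15, -5000/63, …
ICs: h(0) = 0, h′(0) = -8.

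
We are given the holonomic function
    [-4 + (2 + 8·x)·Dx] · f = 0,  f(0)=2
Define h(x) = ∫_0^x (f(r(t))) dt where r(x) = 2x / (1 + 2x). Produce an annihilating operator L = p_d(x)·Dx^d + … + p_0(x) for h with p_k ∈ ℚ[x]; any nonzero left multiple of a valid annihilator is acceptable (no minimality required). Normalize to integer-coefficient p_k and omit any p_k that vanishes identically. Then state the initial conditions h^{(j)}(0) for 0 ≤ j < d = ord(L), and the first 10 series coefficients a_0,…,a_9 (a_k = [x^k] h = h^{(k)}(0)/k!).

L = -4·Dx + (1 + 12·x + 20·x^2)·Dx^2  (order 2).
h: a_k = 0, 2, 4, -32/3, 40, -192, 1088, -48128/7, 46784, -3020800/9, …
ICs: h(0) = 0, h′(0) = 2.

f: a_k = 2, 4, -4, 8, -20, 56, -168, 528, -1716, 5720, …
h₀=f(r): pull back L_f along r ⇒ L₀.
h=∫h₀ ⇒ L = L₀·Dx.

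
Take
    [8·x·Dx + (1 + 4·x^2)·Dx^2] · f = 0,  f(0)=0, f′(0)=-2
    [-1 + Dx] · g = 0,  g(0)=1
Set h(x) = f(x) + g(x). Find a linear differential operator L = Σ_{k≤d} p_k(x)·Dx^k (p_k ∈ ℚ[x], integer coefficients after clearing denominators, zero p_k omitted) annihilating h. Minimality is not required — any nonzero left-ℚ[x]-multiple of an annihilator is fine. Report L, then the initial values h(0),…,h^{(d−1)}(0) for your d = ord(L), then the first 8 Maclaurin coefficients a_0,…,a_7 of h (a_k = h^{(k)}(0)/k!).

L = (8 - 8·x - 96·x^2 - 32·x^3)·Dx + (-9 + 88·x^2 - 16·x^4)·Dx^2 + (1 + 8·x + 8·x^2 + 32·x^3 + 16·x^4)·Dx^3  (order 3).
h: a_k = 1, -1, 1/2, 17/6, 1/24, -767/120, 1/720, 92161/5040, …
ICs: h(0) = 1, h′(0) = -1, h′′(0) = 1.

f: a_k = 0, -2, 0, 8/3, 0, -32/5, 0, 128/7, …
g: a_k = 1, 1, 1/2, 1/6, 1/24, 1/120, 1/720, 1/5040, …
Weyl lclm of L_f,L_g ⇒ L₀ (ord ≤ 3).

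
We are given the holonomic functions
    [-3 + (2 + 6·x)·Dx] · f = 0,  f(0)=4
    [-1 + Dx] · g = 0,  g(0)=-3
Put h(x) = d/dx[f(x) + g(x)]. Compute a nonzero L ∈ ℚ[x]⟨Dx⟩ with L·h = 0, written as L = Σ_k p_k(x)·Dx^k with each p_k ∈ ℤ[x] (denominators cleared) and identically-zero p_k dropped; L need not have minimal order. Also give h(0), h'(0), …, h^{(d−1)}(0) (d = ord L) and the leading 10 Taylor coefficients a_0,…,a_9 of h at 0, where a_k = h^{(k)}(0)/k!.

f: a_k = 4, 6, -9/2, 27/4, -405/32, 1701/64, -15309/256, 72171/512, -2814669/8192, 14073345/16384, …
g: a_k = -3, -3, -3/2, -1/2, -1/8, -1/40, -1/240, -1/1680, -1/13440, -1/120960, …
h₀=f+g: left-lcm gives L₀, ord ≤ 2.
h=h₀': d/dx-closure on L₀ ⇒ L.
L = (-33 - 18·x) + (23 - 24·x - 36·x^2)·Dx + (10 + 42·x + 36·x^2)·Dx^2  (order 2).
h: a_k = 3, -12, 75/4, -409/8, 8497/64, -229651/640, 7577923/7680, -295540309/107520, 13299310897/1720320, -678264862531/30965760, …
ICs: h(0) = 3, h′(0) = -12.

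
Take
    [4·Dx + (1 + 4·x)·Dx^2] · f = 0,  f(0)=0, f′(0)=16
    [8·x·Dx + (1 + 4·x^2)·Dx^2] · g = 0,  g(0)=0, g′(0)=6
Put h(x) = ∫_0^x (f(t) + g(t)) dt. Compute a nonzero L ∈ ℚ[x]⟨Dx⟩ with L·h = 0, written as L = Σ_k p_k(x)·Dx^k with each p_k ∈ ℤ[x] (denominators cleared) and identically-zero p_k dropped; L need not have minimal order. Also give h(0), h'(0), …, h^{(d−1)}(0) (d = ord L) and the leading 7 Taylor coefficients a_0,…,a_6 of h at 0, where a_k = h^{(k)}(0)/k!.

f: a_k = 0, 16, -32, 256/3, -256, 4096/5, -8192/3, …
g: a_k = 0, 6, 0, -8, 0, 96/5, 0, …
Weyl lclm of L_f,L_g ⇒ L₀ (ord ≤ 4).
h=∫₀ˣh₀: take L = L₀·Dx.
L = (-8 - 96·x + 96·x^2 + 128·x^3)·Dx^2 + (-10 - 16·x - 72·x^2 + 192·x^3 + 256·x^4)·Dx^3 + (-1 - 2·x + 8·x^2 + 8·x^3 + 48·x^4 + 64·x^5)·Dx^4  (order 4).
h: a_k = 0, 0, 11, -32/3, 58/3, -256/5, 2096/15, …
ICs: h(0) = 0, h′(0) = 0, h′′(0) = 22, h′′′(0) = -64.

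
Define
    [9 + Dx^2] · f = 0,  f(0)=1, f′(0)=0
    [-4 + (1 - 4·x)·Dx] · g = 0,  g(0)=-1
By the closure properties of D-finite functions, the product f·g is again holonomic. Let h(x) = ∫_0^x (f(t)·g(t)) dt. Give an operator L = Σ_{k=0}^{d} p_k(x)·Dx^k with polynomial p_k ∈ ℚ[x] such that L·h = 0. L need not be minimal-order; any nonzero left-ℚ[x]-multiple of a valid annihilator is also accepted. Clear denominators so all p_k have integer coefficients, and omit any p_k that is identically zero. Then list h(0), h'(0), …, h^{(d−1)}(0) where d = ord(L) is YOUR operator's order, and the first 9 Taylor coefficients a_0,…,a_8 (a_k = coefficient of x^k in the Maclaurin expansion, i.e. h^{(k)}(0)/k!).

L = (-9 + 36·x)·Dx + 8·Dx^2 + (-1 + 4·x)·Dx^3  (order 3).
h: a_k = 0, -1, -2, -23/6, -23/2, -1499/40, -1499/12, -239759/560, -239759/160, …
ICs: h(0) = 0, h′(0) = -1, h′′(0) = -4.

f: a_k = 1, 0, -9/2, 0, 27/8, 0, -81/80, 0, 729/4480, …
g: a_k = -1, -4, -16, -64, -256, -1024, -4096, -16384, -65536, …
h₀=f·g: eliminate ⇒ L₀, order ≤ 2·1.
h=∫₀ˣh₀: take L = L₀·Dx.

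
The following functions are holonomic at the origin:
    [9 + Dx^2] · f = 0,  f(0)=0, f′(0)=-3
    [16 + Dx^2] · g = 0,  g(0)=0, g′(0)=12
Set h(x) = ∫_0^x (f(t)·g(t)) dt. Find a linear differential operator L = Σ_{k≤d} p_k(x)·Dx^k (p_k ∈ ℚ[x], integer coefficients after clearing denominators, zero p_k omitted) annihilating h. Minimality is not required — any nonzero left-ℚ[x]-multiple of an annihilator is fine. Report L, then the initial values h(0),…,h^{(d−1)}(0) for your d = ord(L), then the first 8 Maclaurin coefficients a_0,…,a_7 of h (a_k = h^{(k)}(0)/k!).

f: a_k = 0, -3, 0, 9/2, 0, -81/40, 0, 243/560, …
g: a_k = 0, 12, 0, -32, 0, 128/5, 0, -1024/105, …
h₀=f·g: eliminate ⇒ L₀, order ≤ 2·2.
∫: right-multiply L₀ by Dx.
L = 49·Dx + 50·Dx^3 + Dx^5  (order 5).
h: a_k = 0, 0, 0, -12, 0, 30, 0, -2451/70, …
ICs: h(0) = 0, h′(0) = 0, h′′(0) = 0, h′′′(0) = -72, h′′′′(0) = 0.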